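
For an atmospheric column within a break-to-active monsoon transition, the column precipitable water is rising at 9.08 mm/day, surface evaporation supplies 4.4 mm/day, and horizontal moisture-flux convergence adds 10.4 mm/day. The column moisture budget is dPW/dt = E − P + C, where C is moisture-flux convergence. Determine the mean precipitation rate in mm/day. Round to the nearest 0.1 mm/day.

P ≈ 5.7 mm/day

dPW/dt = +9.08 mm/day.
P = E + C − dPW/dt = 4.4 + (10.4) − (+9.08) = 5.7 mm/day.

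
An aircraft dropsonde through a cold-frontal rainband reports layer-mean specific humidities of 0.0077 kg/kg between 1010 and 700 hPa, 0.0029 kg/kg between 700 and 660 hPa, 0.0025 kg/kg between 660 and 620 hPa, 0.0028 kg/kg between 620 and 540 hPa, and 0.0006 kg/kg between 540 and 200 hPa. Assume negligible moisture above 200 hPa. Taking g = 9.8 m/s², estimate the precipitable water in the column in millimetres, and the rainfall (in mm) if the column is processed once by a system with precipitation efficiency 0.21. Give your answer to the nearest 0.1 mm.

Precipitable water is the column-integrated vapour mass per unit area: PW = (1/g) Σ q̄ Δp, with q in kg/kg and Δp in Pa (1 kg/m² of water = 1 mm).
Layer 1010–700 hPa: Δp = 310 hPa = 31000 Pa, q̄ = 0.0077 kg/kg → 0.0077 × 31000 / 9.8 = 24.36 mm
Layer 700–660 hPa: Δp = 40 hPa = 4000 Pa, q̄ = 0.0029 kg/kg → 0.0029 × 4000 / 9.8 = 1.18 mm
Layer 660–620 hPa: Δp = 40 hPa = 4000 Pa, q̄ = 0.0025 kg/kg → 0.0025 × 4000 / 9.8 = 1.02 mm
Layer 620–540 hPa: Δp = 80 hPa = 8000 Pa, q̄ = 0.0028 kg/kg → 0.0028 × 8000 / 9.8 = 2.29 mm
Layer 540–200 hPa: Δp = 340 hPa = 34000 Pa, q̄ = 0.0006 kg/kg → 0.0006 × 34000 / 9.8 = 2.08 mm
PW = 24.36 + 1.18 + 1.02 + 2.29 + 2.08 = 30.93 ≈ 30.9 mm.
Rainfall = ε × PW = 0.21 × 30.9 = 6.5 mm.

PW ≈ 30.9 mm; rainfall ≈ 6.5 mm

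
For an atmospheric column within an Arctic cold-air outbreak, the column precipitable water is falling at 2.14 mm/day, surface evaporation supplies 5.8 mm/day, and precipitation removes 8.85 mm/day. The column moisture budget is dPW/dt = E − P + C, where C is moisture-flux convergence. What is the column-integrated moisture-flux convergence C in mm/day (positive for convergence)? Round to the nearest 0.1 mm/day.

dPW/dt = -2.14 mm/day.
C = dPW/dt − E + P = (-2.14) − 5.8 + 8.85 = 0.9 mm/day.

C ≈ 0.9 mm/day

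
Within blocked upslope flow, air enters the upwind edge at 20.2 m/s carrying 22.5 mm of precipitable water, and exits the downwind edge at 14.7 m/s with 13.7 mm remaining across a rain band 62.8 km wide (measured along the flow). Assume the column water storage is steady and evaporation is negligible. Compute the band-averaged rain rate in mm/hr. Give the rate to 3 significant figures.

R ≈ 14.5 mm/hr

Column moisture flux per unit crosswind length is F = V × PW.
Inflow: F_in = 20.2 × 22.5 = 454.5 mm·m/s
Outflow: F_out = 14.7 × 13.7 = 201.39 mm·m/s
Steady-state rate R = (F_in − F_out)/L = (454.5 − 201.39) / 62800 m = 4.030e-03 mm/s.
R = 4.030e-03 × 3600 = 14.5 mm/hr.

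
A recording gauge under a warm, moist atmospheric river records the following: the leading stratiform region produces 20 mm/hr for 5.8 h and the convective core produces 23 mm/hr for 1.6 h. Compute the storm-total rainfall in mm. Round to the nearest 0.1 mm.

total ≈ 152.8 mm

Total = Σ Rᵢ Δtᵢ = 20 × 5.8 + 23 × 1.6
      = 116 + 36.8 = 152.8 mm.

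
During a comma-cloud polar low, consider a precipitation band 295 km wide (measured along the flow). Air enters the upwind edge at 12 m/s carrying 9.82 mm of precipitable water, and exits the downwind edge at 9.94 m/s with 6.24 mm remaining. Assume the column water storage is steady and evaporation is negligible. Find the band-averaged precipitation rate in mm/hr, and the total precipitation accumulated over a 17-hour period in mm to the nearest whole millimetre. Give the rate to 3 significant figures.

Column moisture flux per unit crosswind length is F = V × PW.
Inflow: F_in = 12 × 9.82 = 117.84 mm·m/s
Outflow: F_out = 9.94 × 6.24 = 62.0256 mm·m/s
Steady-state rate R = (F_in − F_out)/L = (117.84 − 62.0256) / 295000 m = 1.892e-04 mm/s.
R = 1.892e-04 × 3600 = 0.681 mm/hr.
Over 17 h: total = 0.681 × 17 = 11.577 ≈ 12 mm.

R ≈ 0.681 mm/hr; total ≈ 12 mm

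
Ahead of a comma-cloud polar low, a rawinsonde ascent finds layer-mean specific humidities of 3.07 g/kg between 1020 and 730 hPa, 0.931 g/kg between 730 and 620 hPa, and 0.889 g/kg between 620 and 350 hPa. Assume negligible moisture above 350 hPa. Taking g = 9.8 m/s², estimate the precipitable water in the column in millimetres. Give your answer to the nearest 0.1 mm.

Precipitable water is the column-integrated vapour mass per unit area: PW = (1/g) Σ q̄ Δp, with q in kg/kg and Δp in Pa (1 kg/m² of water = 1 mm).
Layer 1020–730 hPa: Δp = 290 hPa = 29000 Pa, q̄ = 0.00307 kg/kg → 0.00307 × 29000 / 9.8 = 9.08 mm
Layer 730–620 hPa: Δp = 110 hPa = 11000 Pa, q̄ = 0.000931 kg/kg → 0.000931 × 11000 / 9.8 = 1.05 mm
Layer 620–350 hPa: Δp = 270 hPa = 27000 Pa, q̄ = 0.000889 kg/kg → 0.000889 × 27000 / 9.8 = 2.45 mm
PW = 9.08 + 1.05 + 2.45 = 12.58 ≈ 12.6 mm.

PW ≈ 12.6 mm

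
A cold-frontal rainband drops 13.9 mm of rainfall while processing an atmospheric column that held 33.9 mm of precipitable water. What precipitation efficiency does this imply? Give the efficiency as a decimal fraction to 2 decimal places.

ε ≈ 0.41

ε = rainfall / PW = 13.9 / 33.9 = 0.41.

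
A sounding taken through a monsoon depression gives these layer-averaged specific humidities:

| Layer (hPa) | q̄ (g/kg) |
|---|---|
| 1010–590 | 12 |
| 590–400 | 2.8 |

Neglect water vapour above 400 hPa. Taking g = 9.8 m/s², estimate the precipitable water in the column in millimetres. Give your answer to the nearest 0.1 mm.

Precipitable water is the column-integrated vapour mass per unit area: PW = (1/g) Σ q̄ Δp, with q in kg/kg and Δp in Pa (1 kg/m² of water = 1 mm).
Layer 1010–590 hPa: Δp = 420 hPa = 42000 Pa, q̄ = 0.012 kg/kg → 0.012 × 42000 / 9.8 = 51.43 mm
Layer 590–400 hPa: Δp = 190 hPa = 19000 Pa, q̄ = 0.0028 kg/kg → 0.0028 × 19000 / 9.8 = 5.43 mm
PW = 51.43 + 5.43 = 56.86 ≈ 56.9 mm.

PW ≈ 56.9 mm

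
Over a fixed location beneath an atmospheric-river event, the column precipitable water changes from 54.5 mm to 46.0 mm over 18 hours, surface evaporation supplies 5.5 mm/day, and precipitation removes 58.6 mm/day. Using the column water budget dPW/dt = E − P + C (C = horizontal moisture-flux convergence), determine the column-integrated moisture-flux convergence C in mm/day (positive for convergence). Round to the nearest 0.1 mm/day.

dPW/dt = (46.0 − 54.5) mm / (18/24 day) = -11.333 mm/day.
C = dPW/dt − E + P = (-11.333) − 5.5 + 58.6 = 41.8 mm/day.

C ≈ 41.8 mm/day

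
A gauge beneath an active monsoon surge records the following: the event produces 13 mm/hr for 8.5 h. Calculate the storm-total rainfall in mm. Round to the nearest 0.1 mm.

total ≈ 110.5 mm

Total = Σ Rᵢ Δtᵢ = 13 × 8.5
      = 110.5 = 110.5 mm.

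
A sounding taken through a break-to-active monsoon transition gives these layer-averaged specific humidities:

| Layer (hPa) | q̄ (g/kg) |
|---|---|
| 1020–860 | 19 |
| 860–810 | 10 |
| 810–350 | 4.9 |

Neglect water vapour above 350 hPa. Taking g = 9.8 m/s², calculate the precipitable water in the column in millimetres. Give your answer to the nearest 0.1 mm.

PW ≈ 59.1 mm

Precipitable water is the column-integrated vapour mass per unit area: PW = (1/g) Σ q̄ Δp, with q in kg/kg and Δp in Pa (1 kg/m² of water = 1 mm).
Layer 1020–860 hPa: Δp = 160 hPa = 16000 Pa, q̄ = 0.019 kg/kg → 0.019 × 16000 / 9.8 = 31.02 mm
Layer 860–810 hPa: Δp = 50 hPa = 5000 Pa, q̄ = 0.01 kg/kg → 0.01 × 5000 / 9.8 = 5.10 mm
Layer 810–350 hPa: Δp = 460 hPa = 46000 Pa, q̄ = 0.0049 kg/kg → 0.0049 × 46000 / 9.8 = 23.00 mm
PW = 31.02 + 5.10 + 23.00 = 59.12 ≈ 59.1 mm.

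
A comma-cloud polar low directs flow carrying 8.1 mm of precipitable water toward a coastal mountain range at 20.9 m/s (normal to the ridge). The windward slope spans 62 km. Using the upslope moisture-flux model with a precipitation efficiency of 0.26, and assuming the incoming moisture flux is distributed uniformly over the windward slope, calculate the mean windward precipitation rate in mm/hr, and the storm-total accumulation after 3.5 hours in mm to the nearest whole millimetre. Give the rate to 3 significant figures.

R ≈ 2.56 mm/hr; total ≈ 9 mm

Incoming column moisture flux per unit ridge length: F = V × PW = 20.9 × 8.1 = 169.29 mm·m/s.
Spread over the 62 km slope with efficiency ε = 0.26: R = ε·F/W = 0.26 × 169.29 / 62000 m = 7.099e-04 mm/s.
R = 7.099e-04 × 3600 = 2.56 mm/hr.
Over 3.5 h: total = 2.56 × 3.5 = 8.96 ≈ 9 mm.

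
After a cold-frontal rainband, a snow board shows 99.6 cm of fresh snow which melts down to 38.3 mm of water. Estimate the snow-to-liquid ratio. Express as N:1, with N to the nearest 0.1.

Ratio = snow depth / SWE = 996 mm / 38.3 mm = 26.0, i.e. 26.0:1.

ratio ≈ 26.0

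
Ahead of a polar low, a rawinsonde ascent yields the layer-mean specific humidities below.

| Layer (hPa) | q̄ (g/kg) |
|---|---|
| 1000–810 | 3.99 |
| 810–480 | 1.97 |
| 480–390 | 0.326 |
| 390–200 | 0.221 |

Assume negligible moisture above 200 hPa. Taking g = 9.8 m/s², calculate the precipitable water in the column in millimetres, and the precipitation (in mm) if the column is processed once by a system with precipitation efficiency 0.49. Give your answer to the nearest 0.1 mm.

Precipitable water is the column-integrated vapour mass per unit area: PW = (1/g) Σ q̄ Δp, with q in kg/kg and Δp in Pa (1 kg/m² of water = 1 mm).
Layer 1000–810 hPa: Δp = 190 hPa = 19000 Pa, q̄ = 0.00399 kg/kg → 0.00399 × 19000 / 9.8 = 7.74 mm
Layer 810–480 hPa: Δp = 330 hPa = 33000 Pa, q̄ = 0.00197 kg/kg → 0.00197 × 33000 / 9.8 = 6.63 mm
Layer 480–390 hPa: Δp = 90 hPa = 9000 Pa, q̄ = 0.000326 kg/kg → 0.000326 × 9000 / 9.8 = 0.30 mm
Layer 390–200 hPa: Δp = 190 hPa = 19000 Pa, q̄ = 0.000221 kg/kg → 0.000221 × 19000 / 9.8 = 0.43 mm
PW = 7.74 + 6.63 + 0.30 + 0.43 = 15.10 ≈ 15.1 mm.
Precipitation = ε × PW = 0.49 × 15.1 = 7.4 mm.

PW ≈ 15.1 mm; precipitation ≈ 7.4 mm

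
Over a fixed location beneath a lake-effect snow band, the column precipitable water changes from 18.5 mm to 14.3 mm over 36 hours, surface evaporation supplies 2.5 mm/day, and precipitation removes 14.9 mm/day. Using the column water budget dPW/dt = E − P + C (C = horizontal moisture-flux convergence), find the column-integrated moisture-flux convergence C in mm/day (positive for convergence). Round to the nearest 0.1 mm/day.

C ≈ 9.6 mm/day

dPW/dt = (14.3 − 18.5) mm / (36/24 day) = -2.800 mm/day.
C = dPW/dt − E + P = (-2.800) − 2.5 + 14.9 = 9.6 mm/day.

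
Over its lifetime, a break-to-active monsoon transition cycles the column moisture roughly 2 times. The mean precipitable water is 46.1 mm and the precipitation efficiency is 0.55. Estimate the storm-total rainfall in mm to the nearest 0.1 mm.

rainfall ≈ 50.7 mm

Each cycle deposits ε × PW = 0.55 × 46.1 = 25.355 mm.
Over 2 cycles: 2 × 25.355 = 50.7 mm.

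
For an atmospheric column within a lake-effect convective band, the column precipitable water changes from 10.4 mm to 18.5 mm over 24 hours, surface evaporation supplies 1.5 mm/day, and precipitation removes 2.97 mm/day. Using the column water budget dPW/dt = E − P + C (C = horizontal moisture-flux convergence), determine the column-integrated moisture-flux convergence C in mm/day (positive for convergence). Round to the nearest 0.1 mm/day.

dPW/dt = (18.5 − 10.4) mm / (24/24 day) = +8.100 mm/day.
C = dPW/dt − E + P = (+8.100) − 1.5 + 2.97 = 9.6 mm/day.

C ≈ 9.6 mm/day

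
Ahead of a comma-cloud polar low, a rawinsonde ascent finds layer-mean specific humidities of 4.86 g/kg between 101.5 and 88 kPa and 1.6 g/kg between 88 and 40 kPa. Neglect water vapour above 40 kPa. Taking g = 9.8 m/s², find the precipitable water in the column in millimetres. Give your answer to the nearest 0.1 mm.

PW ≈ 14.5 mm

Precipitable water is the column-integrated vapour mass per unit area: PW = (1/g) Σ q̄ Δp, with q in kg/kg and Δp in Pa (1 kg/m² of water = 1 mm).
Layer 101.5–88 kPa: Δp = 135 hPa = 13500 Pa, q̄ = 0.00486 kg/kg → 0.00486 × 13500 / 9.8 = 6.69 mm
Layer 88–40 kPa: Δp = 480 hPa = 48000 Pa, q̄ = 0.0016 kg/kg → 0.0016 × 48000 / 9.8 = 7.84 mm
PW = 6.69 + 7.84 = 14.53 ≈ 14.5 mm.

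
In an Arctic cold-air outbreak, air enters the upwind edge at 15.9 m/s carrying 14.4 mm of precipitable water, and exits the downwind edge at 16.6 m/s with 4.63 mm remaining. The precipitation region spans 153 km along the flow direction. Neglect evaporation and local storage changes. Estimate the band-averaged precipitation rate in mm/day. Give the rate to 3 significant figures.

Column moisture flux per unit crosswind length is F = V × PW.
Inflow: F_in = 15.9 × 14.4 = 228.96 mm·m/s
Outflow: F_out = 16.6 × 4.63 = 76.858 mm·m/s
Steady-state rate R = (F_in − F_out)/L = (228.96 − 76.858) / 153000 m = 9.941e-04 mm/s.
R = 9.941e-04 × 3600 × 24 = 85.9 mm/day.

R ≈ 85.9 mm/day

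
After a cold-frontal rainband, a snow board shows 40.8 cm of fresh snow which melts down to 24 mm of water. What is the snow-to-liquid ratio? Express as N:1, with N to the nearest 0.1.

ratio ≈ 17.0

Ratio = snow depth / SWE = 408 mm / 24 mm = 17.0, i.e. 17.0:1.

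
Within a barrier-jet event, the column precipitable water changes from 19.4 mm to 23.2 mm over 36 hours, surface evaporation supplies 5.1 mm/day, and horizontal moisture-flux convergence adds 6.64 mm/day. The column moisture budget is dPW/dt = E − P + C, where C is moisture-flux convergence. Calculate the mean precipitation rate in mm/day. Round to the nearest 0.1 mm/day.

dPW/dt = (23.2 − 19.4) mm / (36/24 day) = +2.533 mm/day.
P = E + C − dPW/dt = 5.1 + (6.64) − (+2.533) = 9.2 mm/day.

P ≈ 9.2 mm/day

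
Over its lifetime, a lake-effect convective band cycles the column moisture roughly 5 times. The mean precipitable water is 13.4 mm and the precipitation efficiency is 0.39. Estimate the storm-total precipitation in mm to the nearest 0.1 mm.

precipitation ≈ 26.1 mm

Each cycle deposits ε × PW = 0.39 × 13.4 = 5.226 mm.
Over 5 cycles: 5 × 5.226 = 26.1 mm.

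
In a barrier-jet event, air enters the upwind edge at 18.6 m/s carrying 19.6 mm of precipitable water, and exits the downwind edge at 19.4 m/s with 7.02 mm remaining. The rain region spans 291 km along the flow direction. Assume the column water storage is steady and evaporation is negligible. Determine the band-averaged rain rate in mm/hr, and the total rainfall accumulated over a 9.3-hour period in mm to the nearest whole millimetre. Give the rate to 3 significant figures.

R ≈ 2.83 mm/hr; total ≈ 26 mm

Column moisture flux per unit crosswind length is F = V × PW.
Inflow: F_in = 18.6 × 19.6 = 364.56 mm·m/s
Outflow: F_out = 19.4 × 7.02 = 136.188 mm·m/s
Steady-state rate R = (F_in − F_out)/L = (364.56 − 136.188) / 291000 m = 7.848e-04 mm/s.
R = 7.848e-04 × 3600 = 2.83 mm/hr.
Over 9.3 h: total = 2.83 × 9.3 = 26.319 ≈ 26 mm.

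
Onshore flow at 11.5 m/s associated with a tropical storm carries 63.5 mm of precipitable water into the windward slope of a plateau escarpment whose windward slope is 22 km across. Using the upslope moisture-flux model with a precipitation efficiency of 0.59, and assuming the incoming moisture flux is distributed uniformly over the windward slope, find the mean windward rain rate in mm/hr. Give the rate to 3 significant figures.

Incoming column moisture flux per unit ridge length: F = V × PW = 11.5 × 63.5 = 730.25 mm·m/s.
Spread over the 22 km slope with efficiency ε = 0.59: R = ε·F/W = 0.59 × 730.25 / 22000 m = 1.958e-02 mm/s.
R = 1.958e-02 × 3600 = 70.5 mm/hr.

R ≈ 70.5 mm/hr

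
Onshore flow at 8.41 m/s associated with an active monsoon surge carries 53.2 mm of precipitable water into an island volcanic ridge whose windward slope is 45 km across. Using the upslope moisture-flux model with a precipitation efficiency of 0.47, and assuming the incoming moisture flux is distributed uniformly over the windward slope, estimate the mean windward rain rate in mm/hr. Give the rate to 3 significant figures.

Incoming column moisture flux per unit ridge length: F = V × PW = 8.41 × 53.2 = 447.412 mm·m/s.
Spread over the 45 km slope with efficiency ε = 0.47: R = ε·F/W = 0.47 × 447.412 / 45000 m = 4.673e-03 mm/s.
R = 4.673e-03 × 3600 = 16.8 mm/hr.

R ≈ 16.8 mm/hr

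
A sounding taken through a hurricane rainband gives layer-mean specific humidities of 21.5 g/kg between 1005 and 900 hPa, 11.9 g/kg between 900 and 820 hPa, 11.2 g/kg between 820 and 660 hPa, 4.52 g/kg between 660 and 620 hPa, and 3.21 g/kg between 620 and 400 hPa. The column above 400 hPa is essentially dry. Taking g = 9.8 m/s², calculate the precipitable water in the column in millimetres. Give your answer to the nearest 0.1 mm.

Precipitable water is the column-integrated vapour mass per unit area: PW = (1/g) Σ q̄ Δp, with q in kg/kg and Δp in Pa (1 kg/m² of water = 1 mm).
Layer 1005–900 hPa: Δp = 105 hPa = 10500 Pa, q̄ = 0.0215 kg/kg → 0.0215 × 10500 / 9.8 = 23.04 mm
Layer 900–820 hPa: Δp = 80 hPa = 8000 Pa, q̄ = 0.0119 kg/kg → 0.0119 × 8000 / 9.8 = 9.71 mm
Layer 820–660 hPa: Δp = 160 hPa = 16000 Pa, q̄ = 0.0112 kg/kg → 0.0112 × 16000 / 9.8 = 18.29 mm
Layer 660–620 hPa: Δp = 40 hPa = 4000 Pa, q̄ = 0.00452 kg/kg → 0.00452 × 4000 / 9.8 = 1.84 mm
Layer 620–400 hPa: Δp = 220 hPa = 22000 Pa, q̄ = 0.00321 kg/kg → 0.00321 × 22000 / 9.8 = 7.21 mm
PW = 23.04 + 9.71 + 18.29 + 1.84 + 7.21 = 60.09 ≈ 60.1 mm.

PW ≈ 60.1 mm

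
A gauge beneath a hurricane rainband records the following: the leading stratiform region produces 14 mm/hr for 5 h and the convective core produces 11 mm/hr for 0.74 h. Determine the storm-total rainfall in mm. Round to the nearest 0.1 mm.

Total = Σ Rᵢ Δtᵢ = 14 × 5 + 11 × 0.74
      = 70 + 8.14 = 78.1 mm.

total ≈ 78.1 mm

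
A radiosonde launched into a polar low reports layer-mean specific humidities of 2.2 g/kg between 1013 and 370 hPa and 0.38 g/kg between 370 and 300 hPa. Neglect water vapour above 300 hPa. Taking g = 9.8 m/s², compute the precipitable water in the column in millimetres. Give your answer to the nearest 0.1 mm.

Precipitable water is the column-integrated vapour mass per unit area: PW = (1/g) Σ q̄ Δp, with q in kg/kg and Δp in Pa (1 kg/m² of water = 1 mm).
Layer 1013–370 hPa: Δp = 643 hPa = 64300 Pa, q̄ = 0.0022 kg/kg → 0.0022 × 64300 / 9.8 = 14.43 mm
Layer 370–300 hPa: Δp = 70 hPa = 7000 Pa, q̄ = 0.00038 kg/kg → 0.00038 × 7000 / 9.8 = 0.27 mm
PW = 14.43 + 0.27 = 14.70 ≈ 14.7 mm.

PW ≈ 14.7 mm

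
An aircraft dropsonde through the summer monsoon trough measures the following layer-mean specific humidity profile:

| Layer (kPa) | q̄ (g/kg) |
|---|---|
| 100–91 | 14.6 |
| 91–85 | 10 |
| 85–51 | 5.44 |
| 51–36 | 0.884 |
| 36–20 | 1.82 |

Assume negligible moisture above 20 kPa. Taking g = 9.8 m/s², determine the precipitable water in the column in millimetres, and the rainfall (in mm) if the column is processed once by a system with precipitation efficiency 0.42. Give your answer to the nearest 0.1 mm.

Precipitable water is the column-integrated vapour mass per unit area: PW = (1/g) Σ q̄ Δp, with q in kg/kg and Δp in Pa (1 kg/m² of water = 1 mm).
Layer 100–91 kPa: Δp = 90 hPa = 9000 Pa, q̄ = 0.0146 kg/kg → 0.0146 × 9000 / 9.8 = 13.41 mm
Layer 91–85 kPa: Δp = 60 hPa = 6000 Pa, q̄ = 0.01 kg/kg → 0.01 × 6000 / 9.8 = 6.12 mm
Layer 85–51 kPa: Δp = 340 hPa = 34000 Pa, q̄ = 0.00544 kg/kg → 0.00544 × 34000 / 9.8 = 18.87 mm
Layer 51–36 kPa: Δp = 150 hPa = 15000 Pa, q̄ = 0.000884 kg/kg → 0.000884 × 15000 / 9.8 = 1.35 mm
Layer 36–20 kPa: Δp = 160 hPa = 16000 Pa, q̄ = 0.00182 kg/kg → 0.00182 × 16000 / 9.8 = 2.97 mm
PW = 13.41 + 6.12 + 18.87 + 1.35 + 2.97 = 42.72 ≈ 42.7 mm.
Rainfall = ε × PW = 0.42 × 42.7 = 17.9 mm.

PW ≈ 42.7 mm; rainfall ≈ 17.9 mm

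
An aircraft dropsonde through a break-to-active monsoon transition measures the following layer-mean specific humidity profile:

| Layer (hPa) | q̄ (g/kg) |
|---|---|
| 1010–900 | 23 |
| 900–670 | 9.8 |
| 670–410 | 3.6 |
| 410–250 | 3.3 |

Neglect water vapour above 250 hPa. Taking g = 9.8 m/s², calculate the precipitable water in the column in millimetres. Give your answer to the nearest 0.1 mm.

Precipitable water is the column-integrated vapour mass per unit area: PW = (1/g) Σ q̄ Δp, with q in kg/kg and Δp in Pa (1 kg/m² of water = 1 mm).
Layer 1010–900 hPa: Δp = 110 hPa = 11000 Pa, q̄ = 0.023 kg/kg → 0.023 × 11000 / 9.8 = 25.82 mm
Layer 900–670 hPa: Δp = 230 hPa = 23000 Pa, q̄ = 0.0098 kg/kg → 0.0098 × 23000 / 9.8 = 23.00 mm
Layer 670–410 hPa: Δp = 260 hPa = 26000 Pa, q̄ = 0.0036 kg/kg → 0.0036 × 26000 / 9.8 = 9.55 mm
Layer 410–250 hPa: Δp = 160 hPa = 16000 Pa, q̄ = 0.0033 kg/kg → 0.0033 × 16000 / 9.8 = 5.39 mm
PW = 25.82 + 23.00 + 9.55 + 5.39 = 63.76 ≈ 63.8 mm.

PW ≈ 63.8 mm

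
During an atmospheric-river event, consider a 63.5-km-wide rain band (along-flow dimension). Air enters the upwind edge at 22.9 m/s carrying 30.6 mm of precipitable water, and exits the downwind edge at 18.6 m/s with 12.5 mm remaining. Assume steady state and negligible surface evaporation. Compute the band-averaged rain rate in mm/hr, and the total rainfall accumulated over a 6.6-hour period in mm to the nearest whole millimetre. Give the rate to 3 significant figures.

Column moisture flux per unit crosswind length is F = V × PW.
Inflow: F_in = 22.9 × 30.6 = 700.74 mm·m/s
Outflow: F_out = 18.6 × 12.5 = 232.5 mm·m/s
Steady-state rate R = (F_in − F_out)/L = (700.74 − 232.5) / 63500 m = 7.374e-03 mm/s.
R = 7.374e-03 × 3600 = 26.5 mm/hr.
Over 6.6 h: total = 26.5 × 6.6 = 174.9 ≈ 175 mm.

R ≈ 26.5 mm/hr; total ≈ 175 mm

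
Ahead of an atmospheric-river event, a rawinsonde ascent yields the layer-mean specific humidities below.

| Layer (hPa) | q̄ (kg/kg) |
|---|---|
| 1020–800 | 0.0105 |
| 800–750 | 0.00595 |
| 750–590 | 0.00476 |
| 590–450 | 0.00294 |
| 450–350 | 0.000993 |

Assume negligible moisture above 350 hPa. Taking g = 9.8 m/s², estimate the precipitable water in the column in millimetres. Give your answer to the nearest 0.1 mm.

Precipitable water is the column-integrated vapour mass per unit area: PW = (1/g) Σ q̄ Δp, with q in kg/kg and Δp in Pa (1 kg/m² of water = 1 mm).
Layer 1020–800 hPa: Δp = 220 hPa = 22000 Pa, q̄ = 0.0105 kg/kg → 0.0105 × 22000 / 9.8 = 23.57 mm
Layer 800–750 hPa: Δp = 50 hPa = 5000 Pa, q̄ = 0.00595 kg/kg → 0.00595 × 5000 / 9.8 = 3.04 mm
Layer 750–590 hPa: Δp = 160 hPa = 16000 Pa, q̄ = 0.00476 kg/kg → 0.00476 × 16000 / 9.8 = 7.77 mm
Layer 590–450 hPa: Δp = 140 hPa = 14000 Pa, q̄ = 0.00294 kg/kg → 0.00294 × 14000 / 9.8 = 4.20 mm
Layer 450–350 hPa: Δp = 100 hPa = 10000 Pa, q̄ = 0.000993 kg/kg → 0.000993 × 10000 / 9.8 = 1.01 mm
PW = 23.57 + 3.04 + 7.77 + 4.20 + 1.01 = 39.59 ≈ 39.6 mm.

PW ≈ 39.6 mm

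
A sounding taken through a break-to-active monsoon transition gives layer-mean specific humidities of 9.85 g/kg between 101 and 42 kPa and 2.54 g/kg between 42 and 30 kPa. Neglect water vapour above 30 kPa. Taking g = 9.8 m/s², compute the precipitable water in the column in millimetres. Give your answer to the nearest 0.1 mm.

Precipitable water is the column-integrated vapour mass per unit area: PW = (1/g) Σ q̄ Δp, with q in kg/kg and Δp in Pa (1 kg/m² of water = 1 mm).
Layer 101–42 kPa: Δp = 590 hPa = 59000 Pa, q̄ = 0.00985 kg/kg → 0.00985 × 59000 / 9.8 = 59.30 mm
Layer 42–30 kPa: Δp = 120 hPa = 12000 Pa, q̄ = 0.00254 kg/kg → 0.00254 × 12000 / 9.8 = 3.11 mm
PW = 59.30 + 3.11 = 62.41 ≈ 62.4 mm.

PW ≈ 62.4 mm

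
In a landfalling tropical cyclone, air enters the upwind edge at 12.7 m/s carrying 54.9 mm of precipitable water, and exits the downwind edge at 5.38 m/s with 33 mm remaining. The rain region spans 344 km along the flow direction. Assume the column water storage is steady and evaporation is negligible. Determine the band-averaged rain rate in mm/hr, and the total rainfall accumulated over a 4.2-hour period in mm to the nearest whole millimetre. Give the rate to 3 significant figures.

Column moisture flux per unit crosswind length is F = V × PW.
Inflow: F_in = 12.7 × 54.9 = 697.23 mm·m/s
Outflow: F_out = 5.38 × 33 = 177.54 mm·m/s
Steady-state rate R = (F_in − F_out)/L = (697.23 − 177.54) / 344000 m = 1.511e-03 mm/s.
R = 1.511e-03 × 3600 = 5.44 mm/hr.
Over 4.2 h: total = 5.44 × 4.2 = 22.848 ≈ 23 mm.

R ≈ 5.44 mm/hr; total ≈ 23 mm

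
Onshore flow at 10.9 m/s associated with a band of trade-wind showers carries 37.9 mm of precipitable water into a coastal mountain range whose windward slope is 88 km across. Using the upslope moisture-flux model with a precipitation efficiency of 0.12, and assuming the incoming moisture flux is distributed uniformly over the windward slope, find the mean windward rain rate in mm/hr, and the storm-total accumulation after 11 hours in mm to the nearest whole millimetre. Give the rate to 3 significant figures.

R ≈ 2.03 mm/hr; total ≈ 22 mm

Incoming column moisture flux per unit ridge length: F = V × PW = 10.9 × 37.9 = 413.11 mm·m/s.
Spread over the 88 km slope with efficiency ε = 0.12: R = ε·F/W = 0.12 × 413.11 / 88000 m = 5.633e-04 mm/s.
R = 5.633e-04 × 3600 = 2.03 mm/hr.
Over 11 h: total = 2.03 × 11 = 22.33 ≈ 22 mm.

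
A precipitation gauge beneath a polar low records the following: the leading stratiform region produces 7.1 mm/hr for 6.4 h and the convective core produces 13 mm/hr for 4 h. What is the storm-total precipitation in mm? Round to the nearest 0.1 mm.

Total = Σ Rᵢ Δtᵢ = 7.1 × 6.4 + 13 × 4
      = 45.44 + 52 = 97.4 mm.

total ≈ 97.4 mm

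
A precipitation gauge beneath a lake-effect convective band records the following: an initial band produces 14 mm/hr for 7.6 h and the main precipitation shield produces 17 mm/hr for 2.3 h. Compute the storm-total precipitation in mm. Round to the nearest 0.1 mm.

total ≈ 145.5 mm

Total = Σ Rᵢ Δtᵢ = 14 × 7.6 + 17 × 2.3
      = 106.4 + 39.1 = 145.5 mm.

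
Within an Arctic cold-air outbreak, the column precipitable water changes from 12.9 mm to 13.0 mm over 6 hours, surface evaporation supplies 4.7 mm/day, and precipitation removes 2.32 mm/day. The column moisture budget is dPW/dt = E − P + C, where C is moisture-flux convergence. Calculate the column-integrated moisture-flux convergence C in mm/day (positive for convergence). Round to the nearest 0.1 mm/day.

dPW/dt = (13.0 − 12.9) mm / (6/24 day) = +0.400 mm/day.
C = dPW/dt − E + P = (+0.400) − 4.7 + 2.32 = -2.0 mm/day.

C ≈ -2.0 mm/day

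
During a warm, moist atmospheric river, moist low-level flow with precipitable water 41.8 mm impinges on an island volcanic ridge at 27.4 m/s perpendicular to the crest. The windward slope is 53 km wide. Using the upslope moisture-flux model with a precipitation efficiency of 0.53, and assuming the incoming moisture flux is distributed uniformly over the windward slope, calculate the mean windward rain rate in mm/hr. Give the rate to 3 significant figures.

Incoming column moisture flux per unit ridge length: F = V × PW = 27.4 × 41.8 = 1145.32 mm·m/s.
Spread over the 53 km slope with efficiency ε = 0.53: R = ε·F/W = 0.53 × 1145.32 / 53000 m = 1.145e-02 mm/s.
R = 1.145e-02 × 3600 = 41.2 mm/hr.

R ≈ 41.2 mm/hr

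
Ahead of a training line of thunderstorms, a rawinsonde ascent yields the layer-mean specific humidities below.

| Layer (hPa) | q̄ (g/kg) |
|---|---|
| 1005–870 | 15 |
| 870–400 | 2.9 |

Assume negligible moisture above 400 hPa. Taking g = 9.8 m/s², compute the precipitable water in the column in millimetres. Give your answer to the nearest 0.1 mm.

PW ≈ 34.6 mm

Precipitable water is the column-integrated vapour mass per unit area: PW = (1/g) Σ q̄ Δp, with q in kg/kg and Δp in Pa (1 kg/m² of water = 1 mm).
Layer 1005–870 hPa: Δp = 135 hPa = 13500 Pa, q̄ = 0.015 kg/kg → 0.015 × 13500 / 9.8 = 20.66 mm
Layer 870–400 hPa: Δp = 470 hPa = 47000 Pa, q̄ = 0.0029 kg/kg → 0.0029 × 47000 / 9.8 = 13.91 mm
PW = 20.66 + 13.91 = 34.57 ≈ 34.6 mm.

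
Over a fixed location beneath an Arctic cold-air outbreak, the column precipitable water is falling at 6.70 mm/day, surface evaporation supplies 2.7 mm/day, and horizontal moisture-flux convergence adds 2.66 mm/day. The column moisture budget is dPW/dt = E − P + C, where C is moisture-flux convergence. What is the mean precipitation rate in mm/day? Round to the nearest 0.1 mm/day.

dPW/dt = -6.70 mm/day.
P = E + C − dPW/dt = 2.7 + (2.66) − (-6.70) = 12.1 mm/day.

P ≈ 12.1 mm/day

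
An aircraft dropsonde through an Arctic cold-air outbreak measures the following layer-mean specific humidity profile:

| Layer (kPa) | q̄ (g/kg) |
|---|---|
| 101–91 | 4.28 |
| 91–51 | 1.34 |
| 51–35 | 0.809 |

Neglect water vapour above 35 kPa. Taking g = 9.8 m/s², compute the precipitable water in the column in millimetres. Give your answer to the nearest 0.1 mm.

Precipitable water is the column-integrated vapour mass per unit area: PW = (1/g) Σ q̄ Δp, with q in kg/kg and Δp in Pa (1 kg/m² of water = 1 mm).
Layer 101–91 kPa: Δp = 100 hPa = 10000 Pa, q̄ = 0.00428 kg/kg → 0.00428 × 10000 / 9.8 = 4.37 mm
Layer 91–51 kPa: Δp = 400 hPa = 40000 Pa, q̄ = 0.00134 kg/kg → 0.00134 × 40000 / 9.8 = 5.47 mm
Layer 51–35 kPa: Δp = 160 hPa = 16000 Pa, q̄ = 0.000809 kg/kg → 0.000809 × 16000 / 9.8 = 1.32 mm
PW = 4.37 + 5.47 + 1.32 = 11.16 ≈ 11.2 mm.

PW ≈ 11.2 mm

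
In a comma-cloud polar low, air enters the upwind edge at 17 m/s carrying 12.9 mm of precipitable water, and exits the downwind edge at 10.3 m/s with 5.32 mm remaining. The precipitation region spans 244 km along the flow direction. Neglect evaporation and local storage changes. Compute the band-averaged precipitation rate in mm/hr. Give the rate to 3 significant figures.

Column moisture flux per unit crosswind length is F = V × PW.
Inflow: F_in = 17 × 12.9 = 219.3 mm·m/s
Outflow: F_out = 10.3 × 5.32 = 54.796 mm·m/s
Steady-state rate R = (F_in − F_out)/L = (219.3 − 54.796) / 244000 m = 6.742e-04 mm/s.
R = 6.742e-04 × 3600 = 2.43 mm/hr.

R ≈ 2.43 mm/hr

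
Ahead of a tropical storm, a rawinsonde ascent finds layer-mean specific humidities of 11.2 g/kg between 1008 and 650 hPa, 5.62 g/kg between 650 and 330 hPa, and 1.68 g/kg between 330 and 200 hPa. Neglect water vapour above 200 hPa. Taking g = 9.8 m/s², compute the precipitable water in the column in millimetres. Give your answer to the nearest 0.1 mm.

Precipitable water is the column-integrated vapour mass per unit area: PW = (1/g) Σ q̄ Δp, with q in kg/kg and Δp in Pa (1 kg/m² of water = 1 mm).
Layer 1008–650 hPa: Δp = 358 hPa = 35800 Pa, q̄ = 0.0112 kg/kg → 0.0112 × 35800 / 9.8 = 40.91 mm
Layer 650–330 hPa: Δp = 320 hPa = 32000 Pa, q̄ = 0.00562 kg/kg → 0.00562 × 32000 / 9.8 = 18.35 mm
Layer 330–200 hPa: Δp = 130 hPa = 13000 Pa, q̄ = 0.00168 kg/kg → 0.00168 × 13000 / 9.8 = 2.23 mm
PW = 40.91 + 18.35 + 2.23 = 61.49 ≈ 61.5 mm.

PW ≈ 61.5 mm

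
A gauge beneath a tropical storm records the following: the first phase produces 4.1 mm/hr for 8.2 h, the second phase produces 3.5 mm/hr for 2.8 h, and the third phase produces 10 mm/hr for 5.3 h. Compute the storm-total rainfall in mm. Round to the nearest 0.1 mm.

Total = Σ Rᵢ Δtᵢ = 4.1 × 8.2 + 3.5 × 2.8 + 10 × 5.3
      = 33.62 + 9.8 + 53 = 96.4 mm.

total ≈ 96.4 mm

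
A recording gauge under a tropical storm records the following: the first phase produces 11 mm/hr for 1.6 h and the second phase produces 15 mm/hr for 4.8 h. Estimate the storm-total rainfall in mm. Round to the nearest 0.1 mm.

total ≈ 89.6 mm

Total = Σ Rᵢ Δtᵢ = 11 × 1.6 + 15 × 4.8
      = 17.6 + 72 = 89.6 mm.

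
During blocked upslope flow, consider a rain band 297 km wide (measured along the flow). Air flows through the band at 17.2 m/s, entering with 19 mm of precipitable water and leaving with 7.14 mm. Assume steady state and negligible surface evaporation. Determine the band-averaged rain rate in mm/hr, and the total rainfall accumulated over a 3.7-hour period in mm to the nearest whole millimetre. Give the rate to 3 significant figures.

Column moisture flux per unit crosswind length is F = V × PW.
Inflow: F_in = 17.2 × 19 = 326.8 mm·m/s
Outflow: F_out = 17.2 × 7.14 = 122.808 mm·m/s
Steady-state rate R = (F_in − F_out)/L = (326.8 − 122.808) / 297000 m = 6.868e-04 mm/s.
R = 6.868e-04 × 3600 = 2.47 mm/hr.
Over 3.7 h: total = 2.47 × 3.7 = 9.139 ≈ 9 mm.

R ≈ 2.47 mm/hr; total ≈ 9 mm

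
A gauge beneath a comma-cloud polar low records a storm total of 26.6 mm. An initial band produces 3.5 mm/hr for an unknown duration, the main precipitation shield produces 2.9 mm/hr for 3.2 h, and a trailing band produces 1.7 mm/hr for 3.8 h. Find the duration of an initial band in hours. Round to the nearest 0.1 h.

Known phases: 2.9 × 3.2 + 1.7 × 3.8 = 9.28 + 6.46 = 15.74 mm.
Remaining depth = 26.6 − 15.74 = 10.86 mm.
Duration = 10.86 / 3.5 = 3.1 h.

duration ≈ 3.1 h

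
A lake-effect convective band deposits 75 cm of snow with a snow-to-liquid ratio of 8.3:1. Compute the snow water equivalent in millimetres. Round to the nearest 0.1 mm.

SWE ≈ 90.4 mm

SWE = snow depth / ratio = 75 cm / 8.3 = 9.036 cm = 90.4 mm.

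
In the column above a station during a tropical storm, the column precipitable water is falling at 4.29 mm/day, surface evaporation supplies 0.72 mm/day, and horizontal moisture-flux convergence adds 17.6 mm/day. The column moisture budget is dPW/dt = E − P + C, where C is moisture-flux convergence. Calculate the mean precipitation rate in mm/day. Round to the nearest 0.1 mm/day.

P ≈ 22.6 mm/day

dPW/dt = -4.29 mm/day.
P = E + C − dPW/dt = 0.72 + (17.6) − (-4.29) = 22.6 mm/day.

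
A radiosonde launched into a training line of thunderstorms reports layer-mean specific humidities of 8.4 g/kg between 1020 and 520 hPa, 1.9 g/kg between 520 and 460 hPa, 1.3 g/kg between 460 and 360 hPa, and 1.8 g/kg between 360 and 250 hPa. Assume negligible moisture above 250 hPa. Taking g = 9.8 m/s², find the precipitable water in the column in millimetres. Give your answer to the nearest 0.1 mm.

PW ≈ 47.4 mm

Precipitable water is the column-integrated vapour mass per unit area: PW = (1/g) Σ q̄ Δp, with q in kg/kg and Δp in Pa (1 kg/m² of water = 1 mm).
Layer 1020–520 hPa: Δp = 500 hPa = 50000 Pa, q̄ = 0.0084 kg/kg → 0.0084 × 50000 / 9.8 = 42.86 mm
Layer 520–460 hPa: Δp = 60 hPa = 6000 Pa, q̄ = 0.0019 kg/kg → 0.0019 × 6000 / 9.8 = 1.16 mm
Layer 460–360 hPa: Δp = 100 hPa = 10000 Pa, q̄ = 0.0013 kg/kg → 0.0013 × 10000 / 9.8 = 1.33 mm
Layer 360–250 hPa: Δp = 110 hPa = 11000 Pa, q̄ = 0.0018 kg/kg → 0.0018 × 11000 / 9.8 = 2.02 mm
PW = 42.86 + 1.16 + 1.33 + 2.02 = 47.37 ≈ 47.4 mm.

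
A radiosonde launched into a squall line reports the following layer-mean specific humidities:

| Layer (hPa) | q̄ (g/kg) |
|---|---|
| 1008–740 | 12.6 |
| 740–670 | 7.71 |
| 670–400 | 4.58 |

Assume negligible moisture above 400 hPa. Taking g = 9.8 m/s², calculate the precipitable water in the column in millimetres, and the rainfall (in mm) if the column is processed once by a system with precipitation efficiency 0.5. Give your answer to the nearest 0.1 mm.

Precipitable water is the column-integrated vapour mass per unit area: PW = (1/g) Σ q̄ Δp, with q in kg/kg and Δp in Pa (1 kg/m² of water = 1 mm).
Layer 1008–740 hPa: Δp = 268 hPa = 26800 Pa, q̄ = 0.0126 kg/kg → 0.0126 × 26800 / 9.8 = 34.46 mm
Layer 740–670 hPa: Δp = 70 hPa = 7000 Pa, q̄ = 0.00771 kg/kg → 0.00771 × 7000 / 9.8 = 5.51 mm
Layer 670–400 hPa: Δp = 270 hPa = 27000 Pa, q̄ = 0.00458 kg/kg → 0.00458 × 27000 / 9.8 = 12.62 mm
PW = 34.46 + 5.51 + 12.62 = 52.59 ≈ 52.6 mm.
Rainfall = ε × PW = 0.5 × 52.6 = 26.3 mm.

PW ≈ 52.6 mm; rainfall ≈ 26.3 mm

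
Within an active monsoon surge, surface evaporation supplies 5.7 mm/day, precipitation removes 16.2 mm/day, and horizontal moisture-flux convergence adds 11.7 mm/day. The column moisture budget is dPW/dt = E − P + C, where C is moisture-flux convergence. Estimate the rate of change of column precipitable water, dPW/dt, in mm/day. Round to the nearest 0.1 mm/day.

dPW/dt ≈ 1.2 mm/day

dPW/dt = E − P + C = 5.7 − 16.2 + (11.7) = 1.2 mm/day.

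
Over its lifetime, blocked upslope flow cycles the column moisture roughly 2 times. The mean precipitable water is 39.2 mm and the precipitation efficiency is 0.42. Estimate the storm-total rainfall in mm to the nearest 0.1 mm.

rainfall ≈ 32.9 mm

Each cycle deposits ε × PW = 0.42 × 39.2 = 16.464 mm.
Over 2 cycles: 2 × 16.464 = 32.9 mm.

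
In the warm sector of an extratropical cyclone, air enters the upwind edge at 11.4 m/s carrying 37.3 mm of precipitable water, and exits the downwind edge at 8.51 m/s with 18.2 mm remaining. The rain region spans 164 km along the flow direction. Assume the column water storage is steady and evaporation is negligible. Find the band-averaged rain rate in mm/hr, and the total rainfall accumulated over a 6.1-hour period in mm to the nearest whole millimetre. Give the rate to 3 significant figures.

Column moisture flux per unit crosswind length is F = V × PW.
Inflow: F_in = 11.4 × 37.3 = 425.22 mm·m/s
Outflow: F_out = 8.51 × 18.2 = 154.882 mm·m/s
Steady-state rate R = (F_in − F_out)/L = (425.22 − 154.882) / 164000 m = 1.648e-03 mm/s.
R = 1.648e-03 × 3600 = 5.93 mm/hr.
Over 6.1 h: total = 5.93 × 6.1 = 36.173 ≈ 36 mm.

R ≈ 5.93 mm/hr; total ≈ 36 mm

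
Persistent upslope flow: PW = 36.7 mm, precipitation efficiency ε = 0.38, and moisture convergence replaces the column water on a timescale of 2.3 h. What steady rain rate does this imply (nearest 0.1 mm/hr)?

Each overturning extracts ε × PW = 0.38 × 36.7 = 13.946 mm.
Rate = ε·PW / τ = 13.946 / 2.3 h = 6.1 mm/hr.

R ≈ 6.1 mm/hr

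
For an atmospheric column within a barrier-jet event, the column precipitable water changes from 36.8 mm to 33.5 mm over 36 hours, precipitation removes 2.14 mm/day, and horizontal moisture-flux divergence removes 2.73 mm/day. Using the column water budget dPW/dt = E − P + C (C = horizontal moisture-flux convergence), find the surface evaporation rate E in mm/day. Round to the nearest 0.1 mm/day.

dPW/dt = (33.5 − 36.8) mm / (36/24 day) = -2.200 mm/day.
E = dPW/dt + P − C = (-2.200) + 2.14 − (-2.73) = 2.7 mm/day.

E ≈ 2.7 mm/day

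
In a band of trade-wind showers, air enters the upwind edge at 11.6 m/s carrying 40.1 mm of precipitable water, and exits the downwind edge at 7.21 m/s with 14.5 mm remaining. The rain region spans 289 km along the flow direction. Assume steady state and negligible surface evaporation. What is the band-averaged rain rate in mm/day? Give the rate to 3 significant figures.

R ≈ 108 mm/day

Column moisture flux per unit crosswind length is F = V × PW.
Inflow: F_in = 11.6 × 40.1 = 465.16 mm·m/s
Outflow: F_out = 7.21 × 14.5 = 104.545 mm·m/s
Steady-state rate R = (F_in − F_out)/L = (465.16 − 104.545) / 289000 m = 1.248e-03 mm/s.
R = 1.248e-03 × 3600 × 24 = 108 mm/day.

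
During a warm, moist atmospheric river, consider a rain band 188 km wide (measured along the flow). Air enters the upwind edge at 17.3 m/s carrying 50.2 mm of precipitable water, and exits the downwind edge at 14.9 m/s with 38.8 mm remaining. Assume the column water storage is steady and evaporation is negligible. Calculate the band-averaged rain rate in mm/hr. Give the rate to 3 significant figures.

R ≈ 5.56 mm/hr

Column moisture flux per unit crosswind length is F = V × PW.
Inflow: F_in = 17.3 × 50.2 = 868.46 mm·m/s
Outflow: F_out = 14.9 × 38.8 = 578.12 mm·m/s
Steady-state rate R = (F_in − F_out)/L = (868.46 − 578.12) / 188000 m = 1.544e-03 mm/s.
R = 1.544e-03 × 3600 = 5.56 mm/hr.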